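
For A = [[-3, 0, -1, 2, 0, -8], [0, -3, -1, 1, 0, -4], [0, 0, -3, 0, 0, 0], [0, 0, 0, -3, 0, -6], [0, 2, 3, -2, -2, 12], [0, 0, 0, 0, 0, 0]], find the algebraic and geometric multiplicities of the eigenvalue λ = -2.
The characteristic polynomial is x(x + 2)(x + 3)^4, so the factor x + 2 appears with exponent 1: the algebraic multiplicity is 1.

rank(A + 2I) = 5, so the eigenspace has dimension 6 - 5 = 1: the geometric multiplicity is 1.

algebraic multiplicity 1, geometric multiplicity 1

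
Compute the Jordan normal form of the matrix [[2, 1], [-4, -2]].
J = [[0, 1], [0, 0]]

The characteristic polynomial is det(xI - A) = x^2, so the eigenvalues are 0 (algebraic multiplicity 2).

For λ = 0: rank(A) = 1, rank(A^2) = 0. The eigenspace has dimension 2 - 1 = 1, so there is 1 Jordan block; the rank sequence gives block sizes [2].

Assembling the blocks gives the Jordan form J above.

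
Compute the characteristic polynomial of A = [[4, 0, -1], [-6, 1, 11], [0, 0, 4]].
χ_A(x) = (x - 4)^2(x - 1)

xI - A = [[x - 4, 0, 1], [6, x - 1, -11], [0, 0, x - 4]].

Expanding det(xI - A) along the first row:
det(xI - A) = + (x - 4)·det([[x - 1, -11], [0, x - 4]]) - (0)·det([[6, -11], [0, x - 4]]) + (1)·det([[6, x - 1], [0, 0]]).

Evaluating gives χ_A(x) = x^3 - 9x^2 + 24x - 16 = (x - 4)^2(x - 1).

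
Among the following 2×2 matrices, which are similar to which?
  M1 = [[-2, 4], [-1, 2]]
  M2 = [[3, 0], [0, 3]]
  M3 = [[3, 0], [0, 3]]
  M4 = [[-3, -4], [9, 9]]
3 classes: {M1}, {M2, M3}, {M4}

Characteristic polynomials: χ_{M1} = x^2, χ_{M2} = (x - 3)^2, χ_{M3} = (x - 3)^2, χ_{M4} = (x - 3)^2.

{M1}: invariant factors x^2.

{M2, M3}: invariant factors x - 3, x - 3.

{M4}: invariant factors (x - 3)^2.

Matrices are similar if and only if their invariant-factor lists agree; the partition into similarity classes is {M1}, {M2, M3}, {M4}.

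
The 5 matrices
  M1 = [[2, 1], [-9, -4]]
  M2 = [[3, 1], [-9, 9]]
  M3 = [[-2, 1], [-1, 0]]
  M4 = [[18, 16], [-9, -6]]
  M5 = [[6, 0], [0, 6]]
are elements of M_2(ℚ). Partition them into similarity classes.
Characteristic polynomials: χ_{M1} = (x + 1)^2, χ_{M2} = (x - 6)^2, χ_{M3} = (x + 1)^2, χ_{M4} = (x - 6)^2, χ_{M5} = (x - 6)^2.

{M1, M3}: invariant factors (x + 1)^2.

{M2, M4}: invariant factors (x - 6)^2.

{M5}: invariant factors x - 6, x - 6.

Matrices are similar if and only if their invariant-factor lists agree; the partition into similarity classes is {M1, M3}, {M2, M4}, {M5}.

3 classes: {M1, M3}, {M2, M4}, {M5}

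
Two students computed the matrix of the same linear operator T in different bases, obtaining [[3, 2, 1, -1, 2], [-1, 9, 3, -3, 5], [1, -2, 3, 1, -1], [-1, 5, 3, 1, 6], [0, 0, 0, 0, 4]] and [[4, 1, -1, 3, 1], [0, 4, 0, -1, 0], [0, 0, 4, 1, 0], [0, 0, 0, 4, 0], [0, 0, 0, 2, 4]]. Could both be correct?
Both have characteristic polynomial (x - 4)^5, but the minimal polynomial of A is (x - 4)^3 while the minimal polynomial of B is (x - 4)^2. The minimal polynomial is a similarity invariant, so A and B are not similar.

No.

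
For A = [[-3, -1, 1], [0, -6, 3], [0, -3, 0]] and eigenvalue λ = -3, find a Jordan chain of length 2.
We seek v_1 ∈ ker((A + 3I)^2) \ ker(A + 3I), then set v_{i+1} = (A + 3I) v_i.

One such chain is v_1 = [[1, 2, 1]]^T, v_2 = [[-1, -3, -3]]^T. Check: (A + 3I) v_2 = [[0, 0, 0]]^T = 0.

v_1 = [[1, 2, 1]]^T, v_2 = [[-1, -3, -3]]^T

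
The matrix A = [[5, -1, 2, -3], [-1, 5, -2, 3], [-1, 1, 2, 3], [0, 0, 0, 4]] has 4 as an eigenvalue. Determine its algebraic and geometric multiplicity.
The characteristic polynomial is (x - 4)^4, so the factor x - 4 appears with exponent 4: the algebraic multiplicity is 4.

rank(A - 4I) = 1, so the eigenspace has dimension 4 - 1 = 3: the geometric multiplicity is 3.

Since 3 < 4, A is not diagonalizable.

algebraic multiplicity 4, geometric multiplicity 3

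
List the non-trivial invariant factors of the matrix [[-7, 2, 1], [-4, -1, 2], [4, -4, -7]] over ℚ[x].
The Jordan structure of A has elementary divisors (x + 5)^2, (x + 5). Arranging the block sizes at each eigenvalue in decreasing order and taking row products gives the invariant factors.

Invariant factors (smallest first, each dividing the next): x + 5, (x + 5)^2.

Check: the last factor (x + 5)^2 is the minimal polynomial, and the product (x + 5)^3 is the characteristic polynomial.

x + 5, (x + 5)^2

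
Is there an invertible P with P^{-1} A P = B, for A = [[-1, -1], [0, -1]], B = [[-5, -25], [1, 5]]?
trace(A) = -2 but trace(B) = 0. The trace is a similarity invariant, so A and B are not similar.

No.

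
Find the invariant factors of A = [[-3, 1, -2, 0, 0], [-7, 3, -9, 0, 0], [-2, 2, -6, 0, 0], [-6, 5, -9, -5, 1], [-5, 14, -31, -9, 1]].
The Jordan structure of A has elementary divisors (x + 2)^3, (x + 2)^2. Arranging the block sizes at each eigenvalue in decreasing order and taking row products gives the invariant factors.

Invariant factors (smallest first, each dividing the next): (x + 2)^2, (x + 2)^3.

Check: the last factor (x + 2)^3 is the minimal polynomial, and the product (x + 2)^5 is the characteristic polynomial.

(x + 2)^2, (x + 2)^3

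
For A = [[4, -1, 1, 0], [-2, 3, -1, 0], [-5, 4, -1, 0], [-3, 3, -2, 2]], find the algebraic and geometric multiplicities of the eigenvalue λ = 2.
algebraic multiplicity 4, geometric multiplicity 2

The characteristic polynomial is (x - 2)^4, so the factor x - 2 appears with exponent 4: the algebraic multiplicity is 4.

rank(A - 2I) = 2, so the eigenspace has dimension 4 - 2 = 2: the geometric multiplicity is 2.

Since 2 < 4, A is not diagonalizable.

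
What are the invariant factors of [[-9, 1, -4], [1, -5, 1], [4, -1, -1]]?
(x + 5)^3

The Jordan structure of A has elementary divisors (x + 5)^3. Arranging the block sizes at each eigenvalue in decreasing order and taking row products gives the invariant factors.

Invariant factors (smallest first, each dividing the next): (x + 5)^3.

Check: the last factor (x + 5)^3 is the minimal polynomial, and the product (x + 5)^3 is the characteristic polynomial.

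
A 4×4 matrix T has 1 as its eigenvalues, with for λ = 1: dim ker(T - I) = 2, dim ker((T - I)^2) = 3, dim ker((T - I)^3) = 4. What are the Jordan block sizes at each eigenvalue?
Jordan blocks: (1, 3), (1, 1)

λ = 1: successive nullity increments [2, 1, 1] count blocks of size ≥ k; block sizes are [3, 1].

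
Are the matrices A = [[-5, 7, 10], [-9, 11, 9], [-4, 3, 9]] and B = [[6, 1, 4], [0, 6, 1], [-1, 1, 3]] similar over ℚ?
Two matrices over a field are similar if and only if they have the same invariant factors.

Both A and B have characteristic polynomial (x - 5)^3 and minimal polynomial (x - 5)^3. Computing further, both have invariant factors (x - 5)^3. Hence A and B are similar.

Yes.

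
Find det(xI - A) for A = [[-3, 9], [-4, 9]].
χ_A(x) = (x - 3)^2

xI - A = [[x + 3, -9], [4, x - 9]].

Expanding det(xI - A) along the first row:
det(xI - A) = + (x + 3)·det([[x - 9]]) - (-9)·det([[4]]).

Evaluating gives χ_A(x) = x^2 - 6x + 9 = (x - 3)^2.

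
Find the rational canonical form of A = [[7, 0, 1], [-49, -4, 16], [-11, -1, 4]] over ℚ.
The invariant factors of A (the non-unit diagonal entries of the Smith normal form of xI - A over ℚ[x]) are (x - 5)(x - 1)^2, each dividing the next. The characteristic polynomial is their product, (x - 5)(x - 1)^2.

The rational canonical form is the block-diagonal matrix of companion matrices C(f_i):
R = [[0, 0, 5], [1, 0, -11], [0, 1, 7]].

R = [[0, 0, 5], [1, 0, -11], [0, 1, 7]]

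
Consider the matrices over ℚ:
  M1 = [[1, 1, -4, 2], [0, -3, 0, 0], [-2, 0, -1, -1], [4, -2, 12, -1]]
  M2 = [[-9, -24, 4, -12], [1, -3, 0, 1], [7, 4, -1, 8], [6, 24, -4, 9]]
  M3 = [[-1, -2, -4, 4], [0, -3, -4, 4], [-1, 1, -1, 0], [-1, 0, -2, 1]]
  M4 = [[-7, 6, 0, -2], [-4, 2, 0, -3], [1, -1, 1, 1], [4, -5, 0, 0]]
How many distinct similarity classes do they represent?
Characteristic polynomials: χ_{M1} = (x - 1)^2(x + 3)^2, χ_{M2} = (x - 1)^2(x + 3)^2, χ_{M3} = (x + 1)^4, χ_{M4} = (x - 1)^2(x + 3)^2.

{M1, M2, M4}: invariant factors (x - 1)^2(x + 3)^2.

{M3}: invariant factors (x + 1)^2, (x + 1)^2.

Matrices are similar if and only if their invariant-factor lists agree; the partition into similarity classes is {M1, M2, M4}, {M3}.

2 classes: {M1, M2, M4}, {M3}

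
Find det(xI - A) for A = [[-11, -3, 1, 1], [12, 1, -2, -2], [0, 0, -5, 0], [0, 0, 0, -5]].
χ_A(x) = (x + 5)^4

xI - A = [[x + 11, 3, -1, -1], [-12, x - 1, 2, 2], [0, 0, x + 5, 0], [0, 0, 0, x + 5]].

Expanding det(xI - A) along the first row:
det(xI - A) = + (x + 11)·det([[x - 1, 2, 2], [0, x + 5, 0], [0, 0, x + 5]]) - (3)·det([[-12, 2, 2], [0, x + 5, 0], [0, 0, x + 5]]) + (-1)·det([[-12, x - 1, 2], [0, 0, 0], [0, 0, x + 5]]) - (-1)·det([[-12, x - 1, 2], [0, 0, x + 5], [0, 0, 0]]).

Evaluating gives χ_A(x) = x^4 + 20x^3 + 150x^2 + 500x + 625 = (x + 5)^4.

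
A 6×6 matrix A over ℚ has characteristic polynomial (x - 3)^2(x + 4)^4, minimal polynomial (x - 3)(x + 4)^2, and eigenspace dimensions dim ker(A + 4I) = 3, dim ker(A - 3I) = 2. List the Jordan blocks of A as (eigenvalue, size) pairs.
Jordan blocks: (-4, 2), (-4, 1), (-4, 1), (3, 1), (3, 1)

λ = -4: algebraic multiplicity 4 (exponent in χ_A), largest block size 2 (exponent in m_A), 3 blocks (geometric multiplicity). These force block sizes [2, 1, 1].
λ = 3: algebraic multiplicity 2 (exponent in χ_A), largest block size 1 (exponent in m_A), 2 blocks (geometric multiplicity). These force block sizes [1, 1].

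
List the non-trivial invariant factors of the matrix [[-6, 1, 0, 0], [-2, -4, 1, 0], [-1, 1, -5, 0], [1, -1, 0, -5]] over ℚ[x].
The Jordan structure of A has elementary divisors (x + 5)^3, (x + 5). Arranging the block sizes at each eigenvalue in decreasing order and taking row products gives the invariant factors.

Invariant factors (smallest first, each dividing the next): x + 5, (x + 5)^3.

Check: the last factor (x + 5)^3 is the minimal polynomial, and the product (x + 5)^4 is the characteristic polynomial.

x + 5, (x + 5)^3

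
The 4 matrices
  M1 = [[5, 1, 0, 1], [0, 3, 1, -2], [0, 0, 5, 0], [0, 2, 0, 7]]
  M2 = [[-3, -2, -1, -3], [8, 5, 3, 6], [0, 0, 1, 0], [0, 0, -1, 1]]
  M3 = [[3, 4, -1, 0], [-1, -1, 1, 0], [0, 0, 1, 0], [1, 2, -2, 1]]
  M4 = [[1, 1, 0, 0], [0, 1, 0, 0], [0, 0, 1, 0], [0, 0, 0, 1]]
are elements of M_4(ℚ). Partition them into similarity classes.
3 classes: {M1}, {M2, M3}, {M4}

Characteristic polynomials: χ_{M1} = (x - 5)^4, χ_{M2} = (x - 1)^4, χ_{M3} = (x - 1)^4, χ_{M4} = (x - 1)^4.

{M1}: invariant factors x - 5, (x - 5)^3.

{M2, M3}: invariant factors x - 1, (x - 1)^3.

{M4}: invariant factors x - 1, x - 1, (x - 1)^2.

Matrices are similar if and only if their invariant-factor lists agree; the partition into similarity classes is {M1}, {M2, M3}, {M4}.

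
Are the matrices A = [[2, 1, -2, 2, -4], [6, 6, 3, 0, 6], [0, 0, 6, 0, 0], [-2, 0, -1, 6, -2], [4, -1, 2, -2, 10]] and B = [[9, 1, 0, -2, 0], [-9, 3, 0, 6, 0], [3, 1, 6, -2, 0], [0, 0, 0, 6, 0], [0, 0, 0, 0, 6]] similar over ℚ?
Both have characteristic polynomial (x - 6)^5, but the minimal polynomial of A is (x - 6)^3 while the minimal polynomial of B is (x - 6)^2. The minimal polynomial is a similarity invariant, so A and B are not similar.

No.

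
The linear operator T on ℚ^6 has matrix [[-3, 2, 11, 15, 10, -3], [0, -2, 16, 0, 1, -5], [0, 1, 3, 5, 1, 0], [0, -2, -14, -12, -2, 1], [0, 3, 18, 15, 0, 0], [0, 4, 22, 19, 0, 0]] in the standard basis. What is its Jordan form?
The characteristic polynomial is det(xI - A) = (x + 1)^2(x + 3)^4, so the eigenvalues are -3 (algebraic multiplicity 4), -1 (algebraic multiplicity 2).

For λ = -3: rank(A + 3I) = 4, rank((A + 3I)^2) = 3, rank((A + 3I)^3) = 2. The eigenspace has dimension 6 - 4 = 2, so there are 2 Jordan blocks; the rank sequence gives block sizes [3, 1].

For λ = -1: rank(A + I) = 5, rank((A + I)^2) = 4. The eigenspace has dimension 6 - 5 = 1, so there is 1 Jordan block; the rank sequence gives block sizes [2].

Assembling the blocks gives the Jordan form J above.

J = [[-3, 1, 0, 0, 0, 0], [0, -3, 1, 0, 0, 0], [0, 0, -3, 0, 0, 0], [0, 0, 0, -3, 0, 0], [0, 0, 0, 0, -1, 1], [0, 0, 0, 0, 0, -1]]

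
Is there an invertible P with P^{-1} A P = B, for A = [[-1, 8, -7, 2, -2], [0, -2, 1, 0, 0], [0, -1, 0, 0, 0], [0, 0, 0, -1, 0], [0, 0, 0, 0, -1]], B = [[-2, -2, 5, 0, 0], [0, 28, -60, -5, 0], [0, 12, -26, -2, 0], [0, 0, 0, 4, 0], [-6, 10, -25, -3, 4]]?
trace(A) = -5 but trace(B) = 8. The trace is a similarity invariant, so A and B are not similar.

No.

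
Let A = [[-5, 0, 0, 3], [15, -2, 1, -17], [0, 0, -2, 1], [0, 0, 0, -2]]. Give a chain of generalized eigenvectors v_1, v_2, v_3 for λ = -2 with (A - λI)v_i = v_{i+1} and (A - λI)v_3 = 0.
We seek v_1 ∈ ker((A + 2I)^3) \ ker((A + 2I)^2), then set v_{i+1} = (A + 2I) v_i.

One such chain is v_1 = [[1, -8, 2, 1]]^T, v_2 = [[0, 0, 1, 0]]^T, v_3 = [[0, 1, 0, 0]]^T. Check: (A + 2I) v_3 = [[0, 0, 0, 0]]^T = 0.

v_1 = [[1, -8, 2, 1]]^T, v_2 = [[0, 0, 1, 0]]^T, v_3 = [[0, 1, 0, 0]]^T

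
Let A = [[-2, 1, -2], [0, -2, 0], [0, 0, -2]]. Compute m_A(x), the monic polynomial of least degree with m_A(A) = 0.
m_A(x) = (x + 2)^2

The characteristic polynomial factors as (x + 2)^3. The minimal polynomial is ∏(x - λ)^{k_λ} where k_λ is the size of the largest Jordan block at λ.

For λ = -2: rank(A + 2I) = 1, and the largest Jordan block has size 2 (the smallest k with rank((A + 2I)^k) = rank((A + 2I)^(k+1))).

So m_A(x) = (x + 2)^2.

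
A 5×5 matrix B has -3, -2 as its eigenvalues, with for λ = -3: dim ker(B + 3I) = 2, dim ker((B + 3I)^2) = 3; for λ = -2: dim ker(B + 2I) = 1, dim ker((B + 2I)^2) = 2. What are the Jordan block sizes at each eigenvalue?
Jordan blocks: (-3, 2), (-3, 1), (-2, 2)

λ = -3: successive nullity increments [2, 1] count blocks of size ≥ k; block sizes are [2, 1].
λ = -2: successive nullity increments [1, 1] count blocks of size ≥ k; block sizes are [2].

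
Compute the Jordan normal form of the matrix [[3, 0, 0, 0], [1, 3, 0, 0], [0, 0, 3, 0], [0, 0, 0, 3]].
The characteristic polynomial is det(xI - A) = (x - 3)^4, so the eigenvalues are 3 (algebraic multiplicity 4).

For λ = 3: rank(A - 3I) = 1, rank((A - 3I)^2) = 0. The eigenspace has dimension 4 - 1 = 3, so there are 3 Jordan blocks; the rank sequence gives block sizes [2, 1, 1].

Assembling the blocks gives the Jordan form J above.

J = [[3, 1, 0, 0], [0, 3, 0, 0], [0, 0, 3, 0], [0, 0, 0, 3]]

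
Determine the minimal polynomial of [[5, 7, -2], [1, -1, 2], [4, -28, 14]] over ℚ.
m_A(x) = (x - 6)^2

The characteristic polynomial factors as (x - 6)^3. The minimal polynomial is ∏(x - λ)^{k_λ} where k_λ is the size of the largest Jordan block at λ.

For λ = 6: rank(A - 6I) = 1, and the largest Jordan block has size 2 (the smallest k with rank((A - 6I)^k) = rank((A - 6I)^(k+1))).

So m_A(x) = (x - 6)^2.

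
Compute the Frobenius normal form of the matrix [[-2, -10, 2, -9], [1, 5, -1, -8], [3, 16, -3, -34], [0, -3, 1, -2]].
R = [[0, 0, 0, -25], [1, 0, 0, -10], [0, 1, 0, -11], [0, 0, 1, -2]]

The invariant factors of A (the non-unit diagonal entries of the Smith normal form of xI - A over ℚ[x]) are (x^2 + x + 5)^2, each dividing the next. The characteristic polynomial is their product, (x^2 + x + 5)^2.

The rational canonical form is the block-diagonal matrix of companion matrices C(f_i):
R = [[0, 0, 0, -25], [1, 0, 0, -10], [0, 1, 0, -11], [0, 0, 1, -2]].

Note the characteristic polynomial does not split into linear factors over ℚ, so A has no Jordan form over ℚ; the rational canonical form exists over any field.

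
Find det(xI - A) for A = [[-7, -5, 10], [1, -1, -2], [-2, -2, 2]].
xI - A = [[x + 7, 5, -10], [-1, x + 1, 2], [2, 2, x - 2]].

Expanding det(xI - A) along the first row:
det(xI - A) = + (x + 7)·det([[x + 1, 2], [2, x - 2]]) - (5)·det([[-1, 2], [2, x - 2]]) + (-10)·det([[-1, x + 1], [2, 2]]).

Evaluating gives χ_A(x) = x^3 + 6x^2 + 12x + 8 = (x + 2)^3.

χ_A(x) = (x + 2)^3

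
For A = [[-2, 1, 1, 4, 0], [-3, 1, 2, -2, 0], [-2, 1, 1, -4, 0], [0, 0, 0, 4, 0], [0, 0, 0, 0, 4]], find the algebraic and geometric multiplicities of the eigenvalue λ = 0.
algebraic multiplicity 3, geometric multiplicity 1

The characteristic polynomial is x^3(x - 4)^2, so the factor x appears with exponent 3: the algebraic multiplicity is 3.

rank(A) = 4, so the eigenspace has dimension 5 - 4 = 1: the geometric multiplicity is 1.

Since 1 < 3, A is not diagonalizable.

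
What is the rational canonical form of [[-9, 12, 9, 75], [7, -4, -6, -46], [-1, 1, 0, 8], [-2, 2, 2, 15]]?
R = [[0, 0, 0, 3], [1, 0, 0, 2], [0, 1, 0, 2], [0, 0, 1, 2]]

The invariant factors of A (the non-unit diagonal entries of the Smith normal form of xI - A over ℚ[x]) are (x - 3)(x + 1)(x^2 + 1), each dividing the next. The characteristic polynomial is their product, (x - 3)(x + 1)(x^2 + 1).

The rational canonical form is the block-diagonal matrix of companion matrices C(f_i):
R = [[0, 0, 0, 3], [1, 0, 0, 2], [0, 1, 0, 2], [0, 0, 1, 2]].

Note the characteristic polynomial does not split into linear factors over ℚ, so A has no Jordan form over ℚ; the rational canonical form exists over any field.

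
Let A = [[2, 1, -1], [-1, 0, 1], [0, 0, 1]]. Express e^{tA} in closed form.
e^{tA} = [[(t + 1)*e^{t}, t*e^{t}, -t*e^{t}], [-t*e^{t}, (1 - t)*e^{t}, t*e^{t}], [0, 0, e^{t}]]

A has Jordan form J = [[1, 1, 0], [0, 1, 0], [0, 0, 1]] with A = PJP^{-1}, so e^{tA} = P e^{tJ} P^{-1}.

For a Jordan block J_k(λ), e^{tJ_k(λ)} = e^{λt} · (I + tN + t^2 N^2/2! + ... + t^{k-1} N^{k-1}/(k-1)!) where N is the nilpotent superdiagonal part.

Assembling the blocks and conjugating back gives the entries of e^{tA} as shown above.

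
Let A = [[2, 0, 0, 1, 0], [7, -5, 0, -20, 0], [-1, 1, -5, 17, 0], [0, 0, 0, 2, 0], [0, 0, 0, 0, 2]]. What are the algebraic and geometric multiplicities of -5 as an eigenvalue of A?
algebraic multiplicity 2, geometric multiplicity 1

The characteristic polynomial is (x - 2)^3(x + 5)^2, so the factor x + 5 appears with exponent 2: the algebraic multiplicity is 2.

rank(A + 5I) = 4, so the eigenspace has dimension 5 - 4 = 1: the geometric multiplicity is 1.

Since 1 < 2, A is not diagonalizable.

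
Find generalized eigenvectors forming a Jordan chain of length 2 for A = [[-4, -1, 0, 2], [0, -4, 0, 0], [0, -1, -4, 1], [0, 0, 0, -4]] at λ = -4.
v_1 = [[0, 1, 3, 1]]^T, v_2 = [[1, 0, 0, 0]]^T

We seek v_1 ∈ ker((A + 4I)^2) \ ker(A + 4I), then set v_{i+1} = (A + 4I) v_i.

One such chain is v_1 = [[0, 1, 3, 1]]^T, v_2 = [[1, 0, 0, 0]]^T. Check: (A + 4I) v_2 = [[0, 0, 0, 0]]^T = 0.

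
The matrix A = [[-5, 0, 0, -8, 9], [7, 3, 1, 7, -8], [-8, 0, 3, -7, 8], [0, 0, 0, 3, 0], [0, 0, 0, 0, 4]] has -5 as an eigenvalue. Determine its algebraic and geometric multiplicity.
The characteristic polynomial is (x - 4)(x - 3)^3(x + 5), so the factor x + 5 appears with exponent 1: the algebraic multiplicity is 1.

rank(A + 5I) = 4, so the eigenspace has dimension 5 - 4 = 1: the geometric multiplicity is 1.

algebraic multiplicity 1, geometric multiplicity 1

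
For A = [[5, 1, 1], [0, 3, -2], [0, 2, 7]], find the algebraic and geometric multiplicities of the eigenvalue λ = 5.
algebraic multiplicity 3, geometric multiplicity 2

The characteristic polynomial is (x - 5)^3, so the factor x - 5 appears with exponent 3: the algebraic multiplicity is 3.

rank(A - 5I) = 1, so the eigenspace has dimension 3 - 1 = 2: the geometric multiplicity is 2.

Since 2 < 3, A is not diagonalizable.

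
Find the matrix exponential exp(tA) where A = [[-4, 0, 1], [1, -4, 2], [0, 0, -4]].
A has Jordan form J = [[-4, 1, 0], [0, -4, 1], [0, 0, -4]] with A = PJP^{-1}, so e^{tA} = P e^{tJ} P^{-1}.

For a Jordan block J_k(λ), e^{tJ_k(λ)} = e^{λt} · (I + tN + t^2 N^2/2! + ... + t^{k-1} N^{k-1}/(k-1)!) where N is the nilpotent superdiagonal part.

Assembling the blocks and conjugating back gives the entries of e^{tA} as shown above.

e^{tA} = [[e^{-4*t}, 0, t*e^{-4*t}], [t*e^{-4*t}, e^{-4*t}, t*(t + 4)*e^{-4*t}/2], [0, 0, e^{-4*t}]]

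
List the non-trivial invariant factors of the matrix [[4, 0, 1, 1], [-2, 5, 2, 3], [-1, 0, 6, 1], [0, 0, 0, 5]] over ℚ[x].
(x - 5)^2, (x - 5)^2

The Jordan structure of A has elementary divisors (x - 5)^2, (x - 5)^2. Arranging the block sizes at each eigenvalue in decreasing order and taking row products gives the invariant factors.

Invariant factors (smallest first, each dividing the next): (x - 5)^2, (x - 5)^2.

Check: the last factor (x - 5)^2 is the minimal polynomial, and the product (x - 5)^4 is the characteristic polynomial.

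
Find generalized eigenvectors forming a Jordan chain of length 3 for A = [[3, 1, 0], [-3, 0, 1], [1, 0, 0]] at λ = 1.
We seek v_1 ∈ ker((A - I)^3) \ ker((A - I)^2), then set v_{i+1} = (A - I) v_i.

One such chain is v_1 = [[1, -2, 2]]^T, v_2 = [[0, 1, -1]]^T, v_3 = [[1, -2, 1]]^T. Check: (A - I) v_3 = [[0, 0, 0]]^T = 0.

v_1 = [[1, -2, 2]]^T, v_2 = [[0, 1, -1]]^T, v_3 = [[1, -2, 1]]^T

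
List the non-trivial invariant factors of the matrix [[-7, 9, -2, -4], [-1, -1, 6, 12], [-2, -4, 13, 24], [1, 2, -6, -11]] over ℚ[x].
x - 1, (x - 1)(x + 4)^2

The Jordan structure of A has elementary divisors (x + 4)^2, (x - 1), (x - 1). Arranging the block sizes at each eigenvalue in decreasing order and taking row products gives the invariant factors.

Invariant factors (smallest first, each dividing the next): x - 1, (x - 1)(x + 4)^2.

Check: the last factor (x - 1)(x + 4)^2 is the minimal polynomial, and the product (x - 1)^2(x + 4)^2 is the characteristic polynomial.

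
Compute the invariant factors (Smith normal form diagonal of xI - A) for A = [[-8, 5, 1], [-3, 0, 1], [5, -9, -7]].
(x + 5)^3

The Jordan structure of A has elementary divisors (x + 5)^3. Arranging the block sizes at each eigenvalue in decreasing order and taking row products gives the invariant factors.

Invariant factors (smallest first, each dividing the next): (x + 5)^3.

Check: the last factor (x + 5)^3 is the minimal polynomial, and the product (x + 5)^3 is the characteristic polynomial.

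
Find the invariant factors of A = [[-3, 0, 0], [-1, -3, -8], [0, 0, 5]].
The Jordan structure of A has elementary divisors (x + 3)^2, (x - 5). Arranging the block sizes at each eigenvalue in decreasing order and taking row products gives the invariant factors.

Invariant factors (smallest first, each dividing the next): (x - 5)(x + 3)^2.

Check: the last factor (x - 5)(x + 3)^2 is the minimal polynomial, and the product (x - 5)(x + 3)^2 is the characteristic polynomial.

(x - 5)(x + 3)^2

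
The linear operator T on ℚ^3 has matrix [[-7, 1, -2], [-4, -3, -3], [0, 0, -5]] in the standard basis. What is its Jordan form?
The characteristic polynomial is det(xI - A) = (x + 5)^3, so the eigenvalues are -5 (algebraic multiplicity 3).

For λ = -5: rank(A + 5I) = 2, rank((A + 5I)^2) = 1, rank((A + 5I)^3) = 0. The eigenspace has dimension 3 - 2 = 1, so there is 1 Jordan block; the rank sequence gives block sizes [3].

Assembling the blocks gives the Jordan form J above.

J = [[-5, 1, 0], [0, -5, 1], [0, 0, -5]]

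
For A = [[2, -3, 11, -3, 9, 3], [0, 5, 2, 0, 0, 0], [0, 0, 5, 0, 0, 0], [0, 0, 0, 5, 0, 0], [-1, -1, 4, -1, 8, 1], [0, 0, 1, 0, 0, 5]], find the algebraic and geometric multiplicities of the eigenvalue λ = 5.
algebraic multiplicity 6, geometric multiplicity 4

The characteristic polynomial is (x - 5)^6, so the factor x - 5 appears with exponent 6: the algebraic multiplicity is 6.

rank(A - 5I) = 2, so the eigenspace has dimension 6 - 2 = 4: the geometric multiplicity is 4.

Since 4 < 6, A is not diagonalizable.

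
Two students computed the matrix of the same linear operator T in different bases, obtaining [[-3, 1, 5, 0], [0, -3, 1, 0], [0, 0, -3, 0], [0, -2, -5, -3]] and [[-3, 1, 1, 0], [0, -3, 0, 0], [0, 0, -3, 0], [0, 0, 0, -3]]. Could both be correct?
Both have characteristic polynomial (x + 3)^4, but the minimal polynomial of A is (x + 3)^3 while the minimal polynomial of B is (x + 3)^2. The minimal polynomial is a similarity invariant, so A and B are not similar.

No.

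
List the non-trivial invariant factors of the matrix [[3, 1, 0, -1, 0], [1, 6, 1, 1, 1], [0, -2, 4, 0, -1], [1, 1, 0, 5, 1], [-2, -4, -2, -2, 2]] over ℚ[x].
(x - 4)^2, (x - 4)^3

The Jordan structure of A has elementary divisors (x - 4)^3, (x - 4)^2. Arranging the block sizes at each eigenvalue in decreasing order and taking row products gives the invariant factors.

Invariant factors (smallest first, each dividing the next): (x - 4)^2, (x - 4)^3.

Check: the last factor (x - 4)^3 is the minimal polynomial, and the product (x - 4)^5 is the characteristic polynomial.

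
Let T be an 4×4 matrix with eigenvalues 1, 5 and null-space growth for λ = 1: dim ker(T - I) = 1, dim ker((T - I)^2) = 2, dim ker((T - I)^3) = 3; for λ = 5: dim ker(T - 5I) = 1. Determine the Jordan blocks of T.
λ = 1: successive nullity increments [1, 1, 1] count blocks of size ≥ k; block sizes are [3].
λ = 5: successive nullity increments [1] count blocks of size ≥ k; block sizes are [1].

Jordan blocks: (1, 3), (5, 1)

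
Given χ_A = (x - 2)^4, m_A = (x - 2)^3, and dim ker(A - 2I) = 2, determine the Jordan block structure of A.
λ = 2: algebraic multiplicity 4 (exponent in χ_A), largest block size 3 (exponent in m_A), 2 blocks (geometric multiplicity). These force block sizes [3, 1].

Jordan blocks: (2, 3), (2, 1)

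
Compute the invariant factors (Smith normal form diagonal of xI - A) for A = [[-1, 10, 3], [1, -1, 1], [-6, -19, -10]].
(x + 4)^3

The Jordan structure of A has elementary divisors (x + 4)^3. Arranging the block sizes at each eigenvalue in decreasing order and taking row products gives the invariant factors.

Invariant factors (smallest first, each dividing the next): (x + 4)^3.

Check: the last factor (x + 4)^3 is the minimal polynomial, and the product (x + 4)^3 is the characteristic polynomial.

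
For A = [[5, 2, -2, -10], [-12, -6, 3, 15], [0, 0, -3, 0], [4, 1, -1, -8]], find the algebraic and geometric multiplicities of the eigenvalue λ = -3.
The characteristic polynomial is (x + 3)^4, so the factor x + 3 appears with exponent 4: the algebraic multiplicity is 4.

rank(A + 3I) = 1, so the eigenspace has dimension 4 - 1 = 3: the geometric multiplicity is 3.

Since 3 < 4, A is not diagonalizable.

algebraic multiplicity 4, geometric multiplicity 3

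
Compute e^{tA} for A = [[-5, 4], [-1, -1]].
A has Jordan form J = [[-3, 1], [0, -3]] with A = PJP^{-1}, so e^{tA} = P e^{tJ} P^{-1}.

For a Jordan block J_k(λ), e^{tJ_k(λ)} = e^{λt} · (I + tN + t^2 N^2/2! + ... + t^{k-1} N^{k-1}/(k-1)!) where N is the nilpotent superdiagonal part.

Assembling the blocks and conjugating back gives the entries of e^{tA} as shown above.

e^{tA} = [[(1 - 2*t)*e^{-3*t}, 4*t*e^{-3*t}], [-t*e^{-3*t}, (2*t + 1)*e^{-3*t}]]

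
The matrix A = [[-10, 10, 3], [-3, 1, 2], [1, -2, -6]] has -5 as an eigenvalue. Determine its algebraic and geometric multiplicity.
algebraic multiplicity 3, geometric multiplicity 1

The characteristic polynomial is (x + 5)^3, so the factor x + 5 appears with exponent 3: the algebraic multiplicity is 3.

rank(A + 5I) = 2, so the eigenspace has dimension 3 - 2 = 1: the geometric multiplicity is 1.

Since 1 < 3, A is not diagonalizable.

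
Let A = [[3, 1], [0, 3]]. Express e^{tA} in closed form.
A has Jordan form J = [[3, 1], [0, 3]] with A = PJP^{-1}, so e^{tA} = P e^{tJ} P^{-1}.

For a Jordan block J_k(λ), e^{tJ_k(λ)} = e^{λt} · (I + tN + t^2 N^2/2! + ... + t^{k-1} N^{k-1}/(k-1)!) where N is the nilpotent superdiagonal part.

Assembling the blocks and conjugating back gives the entries of e^{tA} as shown above.

e^{tA} = [[e^{3*t}, t*e^{3*t}], [0, e^{3*t}]]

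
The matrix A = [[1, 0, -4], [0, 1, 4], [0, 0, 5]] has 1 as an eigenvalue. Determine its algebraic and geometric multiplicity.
The characteristic polynomial is (x - 5)(x - 1)^2, so the factor x - 1 appears with exponent 2: the algebraic multiplicity is 2.

rank(A - I) = 1, so the eigenspace has dimension 3 - 1 = 2: the geometric multiplicity is 2.

algebraic multiplicity 2, geometric multiplicity 2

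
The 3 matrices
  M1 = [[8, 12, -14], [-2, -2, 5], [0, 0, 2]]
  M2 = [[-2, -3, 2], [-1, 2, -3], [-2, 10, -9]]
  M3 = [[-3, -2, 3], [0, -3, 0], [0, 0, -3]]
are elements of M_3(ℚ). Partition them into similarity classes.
3 classes: {M1}, {M2}, {M3}

Characteristic polynomials: χ_{M1} = (x - 4)(x - 2)^2, χ_{M2} = (x + 3)^3, χ_{M3} = (x + 3)^3.

{M1}: invariant factors (x - 4)(x - 2)^2.

{M2}: invariant factors (x + 3)^3.

{M3}: invariant factors x + 3, (x + 3)^2.

Matrices are similar if and only if their invariant-factor lists agree; the partition into similarity classes is {M1}, {M2}, {M3}.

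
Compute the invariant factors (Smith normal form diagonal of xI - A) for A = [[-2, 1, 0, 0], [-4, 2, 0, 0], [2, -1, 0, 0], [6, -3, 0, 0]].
x, x, x^2

The Jordan structure of A has elementary divisors x^2, x, x. Arranging the block sizes at each eigenvalue in decreasing order and taking row products gives the invariant factors.

Invariant factors (smallest first, each dividing the next): x, x, x^2.

Check: the last factor x^2 is the minimal polynomial, and the product x^4 is the characteristic polynomial.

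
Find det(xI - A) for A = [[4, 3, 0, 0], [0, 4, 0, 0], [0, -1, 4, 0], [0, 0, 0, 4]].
xI - A = [[x - 4, -3, 0, 0], [0, x - 4, 0, 0], [0, 1, x - 4, 0], [0, 0, 0, x - 4]].

Expanding det(xI - A) along the first row:
det(xI - A) = + (x - 4)·det([[x - 4, 0, 0], [1, x - 4, 0], [0, 0, x - 4]]) - (-3)·det([[0, 0, 0], [0, x - 4, 0], [0, 0, x - 4]]) + (0)·det([[0, x - 4, 0], [0, 1, 0], [0, 0, x - 4]]) - (0)·det([[0, x - 4, 0], [0, 1, x - 4], [0, 0, 0]]).

Evaluating gives χ_A(x) = x^4 - 16x^3 + 96x^2 - 256x + 256 = (x - 4)^4.

χ_A(x) = (x - 4)^4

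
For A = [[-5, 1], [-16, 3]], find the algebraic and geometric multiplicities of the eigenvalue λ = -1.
algebraic multiplicity 2, geometric multiplicity 1

The characteristic polynomial is (x + 1)^2, so the factor x + 1 appears with exponent 2: the algebraic multiplicity is 2.

rank(A + I) = 1, so the eigenspace has dimension 2 - 1 = 1: the geometric multiplicity is 1.

Since 1 < 2, A is not diagonalizable.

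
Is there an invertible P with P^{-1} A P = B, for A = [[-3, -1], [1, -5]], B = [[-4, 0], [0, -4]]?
Both have characteristic polynomial (x + 4)^2, but the minimal polynomial of A is (x + 4)^2 while the minimal polynomial of B is x + 4. The minimal polynomial is a similarity invariant, so A and B are not similar.

No.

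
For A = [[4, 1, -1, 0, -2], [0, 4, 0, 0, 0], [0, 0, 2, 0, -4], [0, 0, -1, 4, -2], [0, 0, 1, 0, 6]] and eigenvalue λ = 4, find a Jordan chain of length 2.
v_1 = [[2, 1, 0, 0, 0]]^T, v_2 = [[1, 0, 0, 0, 0]]^T

We seek v_1 ∈ ker((A - 4I)^2) \ ker(A - 4I), then set v_{i+1} = (A - 4I) v_i.

One such chain is v_1 = [[2, 1, 0, 0, 0]]^T, v_2 = [[1, 0, 0, 0, 0]]^T. Check: (A - 4I) v_2 = [[0, 0, 0, 0, 0]]^T = 0.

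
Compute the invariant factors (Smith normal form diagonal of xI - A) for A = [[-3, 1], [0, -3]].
(x + 3)^2

The Jordan structure of A has elementary divisors (x + 3)^2. Arranging the block sizes at each eigenvalue in decreasing order and taking row products gives the invariant factors.

Invariant factors (smallest first, each dividing the next): (x + 3)^2.

Check: the last factor (x + 3)^2 is the minimal polynomial, and the product (x + 3)^2 is the characteristic polynomial.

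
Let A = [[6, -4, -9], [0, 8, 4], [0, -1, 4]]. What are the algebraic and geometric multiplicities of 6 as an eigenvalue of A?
The characteristic polynomial is (x - 6)^3, so the factor x - 6 appears with exponent 3: the algebraic multiplicity is 3.

rank(A - 6I) = 2, so the eigenspace has dimension 3 - 2 = 1: the geometric multiplicity is 1.

Since 1 < 3, A is not diagonalizable.

algebraic multiplicity 3, geometric multiplicity 1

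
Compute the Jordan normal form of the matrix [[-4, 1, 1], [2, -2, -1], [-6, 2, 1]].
J = [[-2, 1, 0], [0, -2, 0], [0, 0, -1]]

The characteristic polynomial is det(xI - A) = (x + 1)(x + 2)^2, so the eigenvalues are -2 (algebraic multiplicity 2), -1 (algebraic multiplicity 1).

For λ = -2: rank(A + 2I) = 2, rank((A + 2I)^2) = 1. The eigenspace has dimension 3 - 2 = 1, so there is 1 Jordan block; the rank sequence gives block sizes [2].

For λ = -1: algebraic multiplicity 1 gives one 1×1 block.

Assembling the blocks gives the Jordan form J above.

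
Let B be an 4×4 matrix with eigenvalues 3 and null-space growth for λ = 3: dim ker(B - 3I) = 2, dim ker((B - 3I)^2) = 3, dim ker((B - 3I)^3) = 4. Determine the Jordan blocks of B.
Jordan blocks: (3, 3), (3, 1)

λ = 3: successive nullity increments [2, 1, 1] count blocks of size ≥ k; block sizes are [3, 1].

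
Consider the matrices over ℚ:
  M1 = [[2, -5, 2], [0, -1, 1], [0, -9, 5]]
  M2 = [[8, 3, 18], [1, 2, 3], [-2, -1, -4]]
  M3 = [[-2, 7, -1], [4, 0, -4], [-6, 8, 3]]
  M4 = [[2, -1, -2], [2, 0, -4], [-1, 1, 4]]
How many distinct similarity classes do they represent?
2 classes: {M1, M2, M4}, {M3}

Characteristic polynomials: χ_{M1} = (x - 2)^3, χ_{M2} = (x - 2)^3, χ_{M3} = (x - 2)^2(x + 3), χ_{M4} = (x - 2)^3.

{M1, M2, M4}: invariant factors (x - 2)^3.

{M3}: invariant factors (x - 2)^2(x + 3).

Matrices are similar if and only if their invariant-factor lists agree; the partition into similarity classes is {M1, M2, M4}, {M3}.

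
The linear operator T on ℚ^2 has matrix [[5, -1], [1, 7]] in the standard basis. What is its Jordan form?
J = [[6, 1], [0, 6]]

The characteristic polynomial is det(xI - A) = (x - 6)^2, so the eigenvalues are 6 (algebraic multiplicity 2).

For λ = 6: rank(A - 6I) = 1, rank((A - 6I)^2) = 0. The eigenspace has dimension 2 - 1 = 1, so there is 1 Jordan block; the rank sequence gives block sizes [2].

Assembling the blocks gives the Jordan form J above.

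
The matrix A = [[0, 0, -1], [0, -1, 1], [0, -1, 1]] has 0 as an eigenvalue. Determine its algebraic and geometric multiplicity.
algebraic multiplicity 3, geometric multiplicity 1

The characteristic polynomial is x^3, so the factor x appears with exponent 3: the algebraic multiplicity is 3.

rank(A) = 2, so the eigenspace has dimension 3 - 2 = 1: the geometric multiplicity is 1.

Since 1 < 3, A is not diagonalizable.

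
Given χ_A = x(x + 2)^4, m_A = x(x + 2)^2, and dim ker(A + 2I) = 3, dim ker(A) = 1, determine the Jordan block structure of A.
Jordan blocks: (-2, 2), (-2, 1), (-2, 1), (0, 1)

λ = -2: algebraic multiplicity 4 (exponent in χ_A), largest block size 2 (exponent in m_A), 3 blocks (geometric multiplicity). These force block sizes [2, 1, 1].
λ = 0: algebraic multiplicity 1 (exponent in χ_A), largest block size 1 (exponent in m_A), 1 block (geometric multiplicity). This forces block sizes [1].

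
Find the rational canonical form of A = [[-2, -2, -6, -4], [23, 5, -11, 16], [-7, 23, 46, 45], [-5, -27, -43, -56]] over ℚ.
R = [[-4, 0, 0, 0], [0, 0, 0, 80], [0, 1, 0, 24], [0, 0, 1, -3]]

The invariant factors of A (the non-unit diagonal entries of the Smith normal form of xI - A over ℚ[x]) are x + 4, (x - 5)(x + 4)^2, each dividing the next. The characteristic polynomial is their product, (x - 5)(x + 4)^3.

The rational canonical form is the block-diagonal matrix of companion matrices C(f_i):
R = [[-4, 0, 0, 0], [0, 0, 0, 80], [0, 1, 0, 24], [0, 0, 1, -3]].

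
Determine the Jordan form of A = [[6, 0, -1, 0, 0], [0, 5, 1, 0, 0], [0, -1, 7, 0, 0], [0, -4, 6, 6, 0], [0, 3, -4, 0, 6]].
The characteristic polynomial is det(xI - A) = (x - 6)^5, so the eigenvalues are 6 (algebraic multiplicity 5).

For λ = 6: rank(A - 6I) = 2, rank((A - 6I)^2) = 1, rank((A - 6I)^3) = 0. The eigenspace has dimension 5 - 2 = 3, so there are 3 Jordan blocks; the rank sequence gives block sizes [3, 1, 1].

Assembling the blocks gives the Jordan form J above.

J = [[6, 1, 0, 0, 0], [0, 6, 1, 0, 0], [0, 0, 6, 0, 0], [0, 0, 0, 6, 0], [0, 0, 0, 0, 6]]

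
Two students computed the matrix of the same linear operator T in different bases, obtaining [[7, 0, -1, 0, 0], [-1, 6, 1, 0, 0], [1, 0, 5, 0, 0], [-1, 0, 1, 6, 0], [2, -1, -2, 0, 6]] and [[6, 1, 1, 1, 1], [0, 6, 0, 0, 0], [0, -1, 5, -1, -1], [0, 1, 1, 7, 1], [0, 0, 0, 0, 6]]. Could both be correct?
No.

Both have characteristic polynomial (x - 6)^5, but the minimal polynomial of A is (x - 6)^3 while the minimal polynomial of B is (x - 6)^2. The minimal polynomial is a similarity invariant, so A and B are not similar.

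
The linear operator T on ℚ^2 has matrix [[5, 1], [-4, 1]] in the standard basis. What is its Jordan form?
J = [[3, 1], [0, 3]]

The characteristic polynomial is det(xI - A) = (x - 3)^2, so the eigenvalues are 3 (algebraic multiplicity 2).

For λ = 3: rank(A - 3I) = 1, rank((A - 3I)^2) = 0. The eigenspace has dimension 2 - 1 = 1, so there is 1 Jordan block; the rank sequence gives block sizes [2].

Assembling the blocks gives the Jordan form J above.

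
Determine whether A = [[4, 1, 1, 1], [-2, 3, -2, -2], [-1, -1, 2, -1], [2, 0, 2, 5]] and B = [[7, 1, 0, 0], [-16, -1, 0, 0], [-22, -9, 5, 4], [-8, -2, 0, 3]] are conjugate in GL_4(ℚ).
Two matrices over a field are similar if and only if they have the same invariant factors.

Both A and B have characteristic polynomial (x - 5)(x - 3)^3 and minimal polynomial (x - 5)(x - 3)^2. Computing further, both have invariant factors x - 3, (x - 5)(x - 3)^2. Hence A and B are similar.

Yes.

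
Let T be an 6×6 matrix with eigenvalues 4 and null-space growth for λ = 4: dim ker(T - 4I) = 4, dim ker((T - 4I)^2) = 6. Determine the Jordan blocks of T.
λ = 4: successive nullity increments [4, 2] count blocks of size ≥ k; block sizes are [2, 2, 1, 1].

Jordan blocks: (4, 2), (4, 2), (4, 1), (4, 1)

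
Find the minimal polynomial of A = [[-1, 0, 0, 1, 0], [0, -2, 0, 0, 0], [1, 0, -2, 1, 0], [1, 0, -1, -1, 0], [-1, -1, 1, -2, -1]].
m_A(x) = (x + 1)^2(x + 2)

The characteristic polynomial factors as (x + 1)^3(x + 2)^2. The minimal polynomial is ∏(x - λ)^{k_λ} where k_λ is the size of the largest Jordan block at λ.

For λ = -2: rank(A + 2I) = 3, and the largest Jordan block has size 1 (the smallest k with rank((A + 2I)^k) = rank((A + 2I)^(k+1))).
For λ = -1: rank(A + I) = 3, and the largest Jordan block has size 2 (the smallest k with rank((A + I)^k) = rank((A + I)^(k+1))).

So m_A(x) = (x + 1)^2(x + 2).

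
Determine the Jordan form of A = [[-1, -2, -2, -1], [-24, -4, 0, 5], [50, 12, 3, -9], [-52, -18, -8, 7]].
J = [[-1, 1, 0, 0], [0, -1, 0, 0], [0, 0, 1, 0], [0, 0, 0, 6]]

The characteristic polynomial is det(xI - A) = (x - 6)(x - 1)(x + 1)^2, so the eigenvalues are -1 (algebraic multiplicity 2), 1 (algebraic multiplicity 1), 6 (algebraic multiplicity 1).

For λ = -1: rank(A + I) = 3, rank((A + I)^2) = 2. The eigenspace has dimension 4 - 3 = 1, so there is 1 Jordan block; the rank sequence gives block sizes [2].

For λ = 1: algebraic multiplicity 1 gives one 1×1 block.

For λ = 6: algebraic multiplicity 1 gives one 1×1 block.

Assembling the blocks gives the Jordan form J above.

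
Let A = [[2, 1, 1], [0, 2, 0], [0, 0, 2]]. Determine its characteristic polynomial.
χ_A(x) = (x - 2)^3

xI - A = [[x - 2, -1, -1], [0, x - 2, 0], [0, 0, x - 2]].

Expanding det(xI - A) along the first row:
det(xI - A) = + (x - 2)·det([[x - 2, 0], [0, x - 2]]) - (-1)·det([[0, 0], [0, x - 2]]) + (-1)·det([[0, x - 2], [0, 0]]).

Evaluating gives χ_A(x) = x^3 - 6x^2 + 12x - 8 = (x - 2)^3.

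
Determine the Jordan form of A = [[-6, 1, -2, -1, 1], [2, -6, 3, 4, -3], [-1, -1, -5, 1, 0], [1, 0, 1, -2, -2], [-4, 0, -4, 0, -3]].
J = [[-5, 1, 0, 0, 0], [0, -5, 0, 0, 0], [0, 0, -5, 1, 0], [0, 0, 0, -5, 0], [0, 0, 0, 0, -2]]

The characteristic polynomial is det(xI - A) = (x + 2)(x + 5)^4, so the eigenvalues are -5 (algebraic multiplicity 4), -2 (algebraic multiplicity 1).

For λ = -5: rank(A + 5I) = 3, rank((A + 5I)^2) = 1. The eigenspace has dimension 5 - 3 = 2, so there are 2 Jordan blocks; the rank sequence gives block sizes [2, 2].

For λ = -2: algebraic multiplicity 1 gives one 1×1 block.

Assembling the blocks gives the Jordan form J above.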